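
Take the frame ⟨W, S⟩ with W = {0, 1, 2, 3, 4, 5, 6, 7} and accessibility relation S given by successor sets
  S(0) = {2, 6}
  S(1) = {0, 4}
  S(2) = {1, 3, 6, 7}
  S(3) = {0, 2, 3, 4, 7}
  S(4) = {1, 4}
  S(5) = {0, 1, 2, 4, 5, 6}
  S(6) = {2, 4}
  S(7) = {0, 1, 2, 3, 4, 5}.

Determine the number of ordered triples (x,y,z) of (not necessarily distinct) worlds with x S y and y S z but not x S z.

37

Enumerating: (0,2,1), (0,2,3), (0,2,7), (0,6,4), (1,0,2), (1,0,6), (1,4,1), (2,1,0), (2,1,4), (2,3,0), (2,3,2), (2,3,4), … and 25 more.
Total: 37.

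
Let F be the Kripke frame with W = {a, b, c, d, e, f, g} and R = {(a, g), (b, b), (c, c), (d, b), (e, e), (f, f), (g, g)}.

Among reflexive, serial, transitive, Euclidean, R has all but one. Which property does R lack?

reflexive

Reflexive: no — a is not related to itself.
Serial: yes — every world has a successor (e.g. a R g).
Transitive: yes — every two-step R-path is closed by a direct edge.
Euclidean: yes — any two successors of a common world are R-related.
Only reflexive fails.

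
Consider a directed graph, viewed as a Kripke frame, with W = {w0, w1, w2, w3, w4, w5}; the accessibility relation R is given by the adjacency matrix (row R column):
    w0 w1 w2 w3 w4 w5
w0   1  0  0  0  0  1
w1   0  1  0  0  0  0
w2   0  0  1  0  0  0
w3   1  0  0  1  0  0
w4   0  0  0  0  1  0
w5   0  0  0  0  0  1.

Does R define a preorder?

No

Reflexive: yes — every world is R-related to itself.
Transitive: no — w3 R w0 and w0 R w5, but not w3 R w5.
So R is not a preorder.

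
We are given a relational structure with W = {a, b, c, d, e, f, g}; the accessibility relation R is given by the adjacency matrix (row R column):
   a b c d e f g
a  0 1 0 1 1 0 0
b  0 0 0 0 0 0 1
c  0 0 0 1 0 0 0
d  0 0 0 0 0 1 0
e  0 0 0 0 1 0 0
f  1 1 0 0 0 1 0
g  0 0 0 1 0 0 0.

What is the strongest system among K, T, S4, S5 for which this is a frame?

Reflexive (axiom T): no — a is not related to itself.
Transitive (axiom 4): no — a R b and b R g, but not a R g.
Euclidean (axiom 5): no — a R b and a R d, but not b R d.
So F validates K; T would additionally require R to be reflexive. The strongest is K.

K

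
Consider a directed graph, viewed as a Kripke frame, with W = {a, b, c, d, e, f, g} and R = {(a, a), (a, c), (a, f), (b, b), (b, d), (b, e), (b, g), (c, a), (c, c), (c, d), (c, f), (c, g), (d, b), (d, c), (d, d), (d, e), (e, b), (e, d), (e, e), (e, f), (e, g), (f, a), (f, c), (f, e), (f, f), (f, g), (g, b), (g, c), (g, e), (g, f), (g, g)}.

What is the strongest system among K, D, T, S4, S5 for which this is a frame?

T

Serial (axiom D): yes — every world has a successor (e.g. a R a).
Reflexive (axiom T): yes — every world is R-related to itself.
Transitive (axiom 4): no — a R c and c R d, but not a R d.
Euclidean (axiom 5): no — b R d and b R g, but not d R g.
So F validates K, D, T; S4 would additionally require R to be transitive. The strongest is T.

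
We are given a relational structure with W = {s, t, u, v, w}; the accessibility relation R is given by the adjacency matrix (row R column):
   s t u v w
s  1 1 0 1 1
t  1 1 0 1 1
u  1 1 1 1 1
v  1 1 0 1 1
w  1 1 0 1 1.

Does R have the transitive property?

Yes

Transitive: yes — every two-step R-path is closed by a direct edge.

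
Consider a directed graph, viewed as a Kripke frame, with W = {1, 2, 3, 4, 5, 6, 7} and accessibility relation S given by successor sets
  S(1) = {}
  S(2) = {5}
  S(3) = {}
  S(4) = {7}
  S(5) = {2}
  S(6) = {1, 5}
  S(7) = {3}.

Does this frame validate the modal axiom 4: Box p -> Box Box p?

The schema 4 characterises exactly the transitive frames.
Transitive: no — 4 S 7 and 7 S 3, but not 4 S 3.

No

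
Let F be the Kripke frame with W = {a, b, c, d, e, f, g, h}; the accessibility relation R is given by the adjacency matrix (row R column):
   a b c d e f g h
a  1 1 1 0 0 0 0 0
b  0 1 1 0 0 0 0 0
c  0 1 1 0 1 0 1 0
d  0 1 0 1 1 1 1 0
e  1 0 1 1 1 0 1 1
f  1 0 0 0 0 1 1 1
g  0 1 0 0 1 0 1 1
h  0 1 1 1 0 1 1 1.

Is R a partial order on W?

No

Reflexive: yes — every world is R-related to itself.
Transitive: no — a R c and c R e, but not a R e.
Antisymmetric: no — b R c and c R b with b ≠ c.
So R is not a partial order.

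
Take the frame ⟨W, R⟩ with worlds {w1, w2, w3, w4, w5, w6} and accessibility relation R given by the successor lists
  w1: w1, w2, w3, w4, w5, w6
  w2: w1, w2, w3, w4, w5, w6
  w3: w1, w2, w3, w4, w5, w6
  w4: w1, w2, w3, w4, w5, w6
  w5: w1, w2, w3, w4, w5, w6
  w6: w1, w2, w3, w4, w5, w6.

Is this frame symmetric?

Symmetric: yes — every pair in R has its reverse in R.

Yes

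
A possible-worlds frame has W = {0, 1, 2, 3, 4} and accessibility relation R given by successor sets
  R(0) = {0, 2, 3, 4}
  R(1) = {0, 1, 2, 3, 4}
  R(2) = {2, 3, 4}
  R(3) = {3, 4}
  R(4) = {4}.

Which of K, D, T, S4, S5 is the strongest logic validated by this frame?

Serial (axiom D): yes — every world has a successor (e.g. 0 R 0).
Reflexive (axiom T): yes — every world is R-related to itself.
Transitive (axiom 4): yes — every two-step R-path is closed by a direct edge.
Euclidean (axiom 5): no — 0 R 3 and 0 R 2, but not 3 R 2.
So F validates K, D, T, S4; S5 would additionally require R to be Euclidean. The strongest is S4.

S4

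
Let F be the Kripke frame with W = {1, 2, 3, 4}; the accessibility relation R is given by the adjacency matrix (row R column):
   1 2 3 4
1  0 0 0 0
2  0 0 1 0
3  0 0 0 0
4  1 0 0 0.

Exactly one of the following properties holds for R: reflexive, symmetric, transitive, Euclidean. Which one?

Reflexive: no — 1 is not related to itself.
Symmetric: no — 2 R 3 but not 3 R 2.
Transitive: yes — every two-step R-path is closed by a direct edge.
Euclidean: no — 2 R 3 and 2 R 3, but not 3 R 3.
Only transitive holds.

transitive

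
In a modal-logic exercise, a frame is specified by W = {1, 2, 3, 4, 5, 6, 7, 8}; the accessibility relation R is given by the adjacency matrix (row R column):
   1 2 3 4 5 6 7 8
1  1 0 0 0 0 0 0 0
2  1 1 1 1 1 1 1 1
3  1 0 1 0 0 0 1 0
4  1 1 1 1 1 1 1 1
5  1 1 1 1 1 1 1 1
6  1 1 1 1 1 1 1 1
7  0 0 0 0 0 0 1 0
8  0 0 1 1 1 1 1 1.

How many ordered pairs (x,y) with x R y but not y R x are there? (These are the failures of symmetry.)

Enumerating: (2,1), (2,3), (2,7), (2,8), (3,1), (3,7), (4,1), (4,3), (4,7), (5,1), (5,3), (5,7), (6,1), (6,3), (6,7), (8,3), (8,7).

17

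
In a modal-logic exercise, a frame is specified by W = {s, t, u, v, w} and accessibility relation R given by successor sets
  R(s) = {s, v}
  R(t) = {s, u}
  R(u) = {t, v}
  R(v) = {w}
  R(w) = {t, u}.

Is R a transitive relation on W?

Transitive: no — s R v and v R w, but not s R w.

No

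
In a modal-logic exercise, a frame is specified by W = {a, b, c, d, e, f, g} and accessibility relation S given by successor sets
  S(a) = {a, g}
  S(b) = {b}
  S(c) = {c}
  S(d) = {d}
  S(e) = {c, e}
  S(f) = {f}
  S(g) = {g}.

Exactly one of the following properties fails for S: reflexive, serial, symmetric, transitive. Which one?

Reflexive: yes — every world is S-related to itself.
Serial: yes — every world has a successor (e.g. a S a).
Symmetric: no — a S g but not g S a.
Transitive: yes — every two-step S-path is closed by a direct edge.
Only symmetric fails.

symmetric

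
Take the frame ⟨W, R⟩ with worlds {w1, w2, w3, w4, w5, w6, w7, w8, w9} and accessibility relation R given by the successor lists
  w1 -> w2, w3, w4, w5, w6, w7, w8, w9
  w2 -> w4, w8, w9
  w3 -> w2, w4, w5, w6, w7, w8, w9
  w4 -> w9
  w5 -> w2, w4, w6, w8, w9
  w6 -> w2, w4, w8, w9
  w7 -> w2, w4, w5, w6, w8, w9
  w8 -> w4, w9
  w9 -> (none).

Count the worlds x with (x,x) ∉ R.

Enumerating: w1, w2, w3, w4, w5, w6, w7, w8, w9.

9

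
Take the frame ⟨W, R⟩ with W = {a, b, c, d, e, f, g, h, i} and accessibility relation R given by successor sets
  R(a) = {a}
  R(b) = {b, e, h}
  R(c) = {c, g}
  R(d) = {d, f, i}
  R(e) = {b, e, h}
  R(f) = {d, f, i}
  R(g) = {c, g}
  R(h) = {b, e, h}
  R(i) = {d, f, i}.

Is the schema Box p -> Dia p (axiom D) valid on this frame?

The schema D characterises exactly the serial frames.
Serial: yes — every world has a successor (e.g. a R a).

Yes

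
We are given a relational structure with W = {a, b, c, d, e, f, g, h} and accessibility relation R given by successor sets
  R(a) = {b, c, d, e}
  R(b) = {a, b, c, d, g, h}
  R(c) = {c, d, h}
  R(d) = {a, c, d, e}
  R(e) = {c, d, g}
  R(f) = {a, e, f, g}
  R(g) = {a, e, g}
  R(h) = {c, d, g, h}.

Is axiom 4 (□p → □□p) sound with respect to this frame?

By correspondence theory, 4 is valid on a frame iff R is transitive.
Transitive: no — a R b and b R g, but not a R g.

No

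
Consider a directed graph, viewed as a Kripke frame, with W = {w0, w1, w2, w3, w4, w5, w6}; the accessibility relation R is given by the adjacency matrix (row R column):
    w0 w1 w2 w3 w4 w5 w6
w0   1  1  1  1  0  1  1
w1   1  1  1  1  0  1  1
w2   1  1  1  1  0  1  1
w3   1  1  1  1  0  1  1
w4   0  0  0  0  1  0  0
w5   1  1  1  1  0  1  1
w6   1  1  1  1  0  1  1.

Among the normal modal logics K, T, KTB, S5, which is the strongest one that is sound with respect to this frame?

S5

Reflexive (axiom T): yes — every world is R-related to itself.
Symmetric (axiom B): yes — every pair in R has its reverse in R.
Euclidean (axiom 5): yes — any two successors of a common world are R-related.
So F validates K, T, KTB, S5. The strongest is S5.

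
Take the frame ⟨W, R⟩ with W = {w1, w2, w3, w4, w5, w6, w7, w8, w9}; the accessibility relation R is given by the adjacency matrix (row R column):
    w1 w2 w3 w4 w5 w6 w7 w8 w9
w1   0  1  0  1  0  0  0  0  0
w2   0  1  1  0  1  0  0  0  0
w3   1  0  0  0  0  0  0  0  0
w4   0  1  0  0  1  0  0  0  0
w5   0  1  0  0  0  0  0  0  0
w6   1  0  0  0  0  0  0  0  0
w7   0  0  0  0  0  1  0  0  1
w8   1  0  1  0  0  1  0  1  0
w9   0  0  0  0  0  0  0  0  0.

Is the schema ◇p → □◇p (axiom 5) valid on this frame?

No

By correspondence theory, 5 is valid on a frame iff R is Euclidean.
Euclidean: no — w1 R w2 and w1 R w4, but not w2 R w4.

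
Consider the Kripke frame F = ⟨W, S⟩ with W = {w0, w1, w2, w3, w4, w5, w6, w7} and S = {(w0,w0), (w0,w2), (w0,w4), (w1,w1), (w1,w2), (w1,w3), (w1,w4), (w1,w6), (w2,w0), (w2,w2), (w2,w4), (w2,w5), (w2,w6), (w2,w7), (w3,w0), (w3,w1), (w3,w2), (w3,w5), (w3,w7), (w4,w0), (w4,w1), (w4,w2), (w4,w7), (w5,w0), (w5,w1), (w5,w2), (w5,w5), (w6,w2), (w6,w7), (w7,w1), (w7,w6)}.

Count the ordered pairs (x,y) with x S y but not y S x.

11

Enumerating: (w1,w2), (w1,w6), (w2,w7), (w3,w0), (w3,w2), (w3,w5), (w3,w7), (w4,w7), (w5,w0), (w5,w1), (w7,w1).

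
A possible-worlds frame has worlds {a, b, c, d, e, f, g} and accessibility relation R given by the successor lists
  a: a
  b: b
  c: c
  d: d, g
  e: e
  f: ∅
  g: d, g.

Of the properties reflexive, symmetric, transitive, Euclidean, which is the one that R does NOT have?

Reflexive: no — f is not related to itself.
Symmetric: yes — every pair in R has its reverse in R.
Transitive: yes — every two-step R-path is closed by a direct edge.
Euclidean: yes — any two successors of a common world are R-related.
Only reflexive fails.

reflexive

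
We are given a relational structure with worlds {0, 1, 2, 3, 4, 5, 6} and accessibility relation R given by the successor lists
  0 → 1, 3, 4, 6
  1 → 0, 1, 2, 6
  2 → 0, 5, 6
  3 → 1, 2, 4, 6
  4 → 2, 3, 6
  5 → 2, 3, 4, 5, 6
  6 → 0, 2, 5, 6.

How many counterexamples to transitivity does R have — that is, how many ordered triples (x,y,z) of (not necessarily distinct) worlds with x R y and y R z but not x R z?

Enumerating: (0,1,0), (0,1,2), (0,3,2), (0,4,2), (0,6,0), (0,6,2), (0,6,5), (1,0,3), (1,0,4), (1,2,5), (1,6,5), (2,0,1), … and 26 more.
Total: 38.

38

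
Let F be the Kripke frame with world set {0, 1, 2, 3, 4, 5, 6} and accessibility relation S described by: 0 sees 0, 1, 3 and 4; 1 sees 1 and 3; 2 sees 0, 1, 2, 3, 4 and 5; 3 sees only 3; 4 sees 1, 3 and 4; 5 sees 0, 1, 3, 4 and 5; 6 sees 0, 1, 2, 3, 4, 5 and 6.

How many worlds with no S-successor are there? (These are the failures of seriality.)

0

S is serial; there are no such worlds.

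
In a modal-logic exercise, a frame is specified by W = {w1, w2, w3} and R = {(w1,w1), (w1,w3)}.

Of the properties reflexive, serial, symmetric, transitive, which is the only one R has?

transitive

Reflexive: no — w2 is not related to itself.
Serial: no — w2 has no R-successor.
Symmetric: no — w1 R w3 but not w3 R w1.
Transitive: yes — every two-step R-path is closed by a direct edge.
Only transitive holds.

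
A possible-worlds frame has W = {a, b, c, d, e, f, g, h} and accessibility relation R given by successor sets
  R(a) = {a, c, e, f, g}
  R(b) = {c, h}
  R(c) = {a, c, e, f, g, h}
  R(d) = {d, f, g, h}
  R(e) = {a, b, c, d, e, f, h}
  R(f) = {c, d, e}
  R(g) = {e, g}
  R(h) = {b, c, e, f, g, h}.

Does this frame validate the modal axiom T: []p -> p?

No

Axiom T corresponds to the accessibility relation being reflexive.
Reflexive: no — b is not related to itself.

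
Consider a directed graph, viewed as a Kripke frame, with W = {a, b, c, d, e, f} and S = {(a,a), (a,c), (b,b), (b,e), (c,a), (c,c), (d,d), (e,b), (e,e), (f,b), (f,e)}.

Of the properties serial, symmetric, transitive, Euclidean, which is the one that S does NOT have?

symmetric

Serial: yes — every world has a successor (e.g. a S a).
Symmetric: no — f S b but not b S f.
Transitive: yes — every two-step S-path is closed by a direct edge.
Euclidean: yes — any two successors of a common world are S-related.
Only symmetric fails.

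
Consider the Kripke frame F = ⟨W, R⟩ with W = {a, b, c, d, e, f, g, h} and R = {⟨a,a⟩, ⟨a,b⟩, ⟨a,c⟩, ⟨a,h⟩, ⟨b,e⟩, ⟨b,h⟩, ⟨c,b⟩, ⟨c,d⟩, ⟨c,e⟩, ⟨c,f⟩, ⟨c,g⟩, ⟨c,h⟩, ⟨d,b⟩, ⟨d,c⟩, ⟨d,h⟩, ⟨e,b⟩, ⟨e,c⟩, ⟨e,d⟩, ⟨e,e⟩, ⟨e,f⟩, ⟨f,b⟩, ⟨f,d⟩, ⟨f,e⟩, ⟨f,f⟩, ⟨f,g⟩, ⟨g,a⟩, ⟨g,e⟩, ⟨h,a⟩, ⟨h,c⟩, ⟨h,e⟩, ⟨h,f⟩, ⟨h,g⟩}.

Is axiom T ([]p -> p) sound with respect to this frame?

The schema T characterises exactly the reflexive frames.
Reflexive: no — b is not related to itself.

No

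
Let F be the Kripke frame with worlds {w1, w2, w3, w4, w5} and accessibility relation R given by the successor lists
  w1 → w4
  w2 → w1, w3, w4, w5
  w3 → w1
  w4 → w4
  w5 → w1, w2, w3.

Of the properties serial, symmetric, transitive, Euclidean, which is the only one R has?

serial

Serial: yes — every world has a successor (e.g. w1 R w4).
Symmetric: no — w1 R w4 but not w4 R w1.
Transitive: no — w3 R w1 and w1 R w4, but not w3 R w4.
Euclidean: no — w2 R w1 and w2 R w3, but not w1 R w3.
Only serial holds.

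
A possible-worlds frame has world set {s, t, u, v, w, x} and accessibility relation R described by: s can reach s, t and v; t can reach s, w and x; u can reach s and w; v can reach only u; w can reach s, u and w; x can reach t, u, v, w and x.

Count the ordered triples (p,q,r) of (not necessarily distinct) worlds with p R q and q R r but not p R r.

19

Enumerating: (s,t,w), (s,t,x), (s,v,u), (t,s,t), (t,s,v), (t,w,u), (t,x,t), (t,x,u), (t,x,v), (u,s,t), (u,s,v), (u,w,u), … and 7 more.
Total: 19.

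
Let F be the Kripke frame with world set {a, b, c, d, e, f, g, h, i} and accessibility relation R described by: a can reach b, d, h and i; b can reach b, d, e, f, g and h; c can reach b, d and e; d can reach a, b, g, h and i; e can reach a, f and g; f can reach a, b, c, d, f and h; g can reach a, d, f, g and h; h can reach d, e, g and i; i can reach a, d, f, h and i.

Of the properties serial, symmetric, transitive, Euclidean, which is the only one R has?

serial

Serial: yes — every world has a successor (e.g. a R b).
Symmetric: no — a R b but not b R a.
Transitive: no — a R b and b R e, but not a R e.
Euclidean: no — a R b and a R i, but not b R i.
Only serial holds.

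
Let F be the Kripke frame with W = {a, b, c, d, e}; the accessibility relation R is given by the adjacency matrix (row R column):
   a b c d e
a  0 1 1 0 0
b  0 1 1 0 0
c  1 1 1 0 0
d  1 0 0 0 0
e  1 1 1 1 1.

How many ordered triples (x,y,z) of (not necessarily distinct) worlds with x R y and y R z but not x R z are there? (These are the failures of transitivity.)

Enumerating: (a,c,a), (b,c,a), (d,a,b), (d,a,c).

4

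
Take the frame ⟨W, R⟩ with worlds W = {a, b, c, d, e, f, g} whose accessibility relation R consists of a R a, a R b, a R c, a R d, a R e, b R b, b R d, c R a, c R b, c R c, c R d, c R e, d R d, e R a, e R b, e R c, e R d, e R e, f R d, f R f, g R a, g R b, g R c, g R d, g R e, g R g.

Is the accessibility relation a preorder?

Reflexive: yes — every world is R-related to itself.
Transitive: yes — every two-step R-path is closed by a direct edge.
So R is a preorder.

Yes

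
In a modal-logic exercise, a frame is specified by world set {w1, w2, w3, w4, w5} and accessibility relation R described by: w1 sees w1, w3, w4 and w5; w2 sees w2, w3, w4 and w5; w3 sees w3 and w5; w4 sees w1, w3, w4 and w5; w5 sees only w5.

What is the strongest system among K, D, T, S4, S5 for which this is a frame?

T

Serial (axiom D): yes — every world has a successor (e.g. w1 R w1).
Reflexive (axiom T): yes — every world is R-related to itself.
Transitive (axiom 4): no — w2 R w4 and w4 R w1, but not w2 R w1.
Euclidean (axiom 5): no — w1 R w3 and w1 R w4, but not w3 R w4.
So F validates K, D, T; S4 would additionally require R to be transitive. The strongest is T.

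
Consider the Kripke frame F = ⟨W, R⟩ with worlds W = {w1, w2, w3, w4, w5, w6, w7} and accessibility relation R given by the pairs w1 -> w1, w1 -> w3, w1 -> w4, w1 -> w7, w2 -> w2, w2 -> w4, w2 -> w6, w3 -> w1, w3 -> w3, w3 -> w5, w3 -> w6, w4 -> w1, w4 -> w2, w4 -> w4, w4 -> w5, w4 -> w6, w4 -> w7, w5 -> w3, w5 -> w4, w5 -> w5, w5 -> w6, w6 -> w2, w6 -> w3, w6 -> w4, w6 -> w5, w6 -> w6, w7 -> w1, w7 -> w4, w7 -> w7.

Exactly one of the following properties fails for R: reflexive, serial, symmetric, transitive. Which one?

transitive

Reflexive: yes — every world is R-related to itself.
Serial: yes — every world has a successor (e.g. w1 R w1).
Symmetric: yes — every pair in R has its reverse in R.
Transitive: no — w1 R w3 and w3 R w5, but not w1 R w5.
Only transitive fails.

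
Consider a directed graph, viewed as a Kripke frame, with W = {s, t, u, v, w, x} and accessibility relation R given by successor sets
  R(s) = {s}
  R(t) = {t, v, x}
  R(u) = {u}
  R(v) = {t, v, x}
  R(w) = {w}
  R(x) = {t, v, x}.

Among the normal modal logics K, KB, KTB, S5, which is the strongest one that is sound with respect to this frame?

S5

Symmetric (axiom B): yes — every pair in R has its reverse in R.
Reflexive (axiom T): yes — every world is R-related to itself.
Euclidean (axiom 5): yes — any two successors of a common world are R-related.
So F validates K, KB, KTB, S5. The strongest is S5.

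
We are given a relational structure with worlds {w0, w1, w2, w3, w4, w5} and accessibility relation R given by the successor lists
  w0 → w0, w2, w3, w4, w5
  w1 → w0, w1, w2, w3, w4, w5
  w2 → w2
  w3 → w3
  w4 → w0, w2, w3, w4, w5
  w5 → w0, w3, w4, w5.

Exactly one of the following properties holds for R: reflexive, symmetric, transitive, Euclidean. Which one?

Reflexive: yes — every world is R-related to itself.
Symmetric: no — w0 R w2 but not w2 R w0.
Transitive: no — w5 R w0 and w0 R w2, but not w5 R w2.
Euclidean: no — w0 R w2 and w0 R w3, but not w2 R w3.
Only reflexive holds.

reflexive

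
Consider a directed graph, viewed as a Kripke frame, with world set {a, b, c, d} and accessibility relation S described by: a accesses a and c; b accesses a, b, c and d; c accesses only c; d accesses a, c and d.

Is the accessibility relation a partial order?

Yes

Reflexive: yes — every world is S-related to itself.
Transitive: yes — every two-step S-path is closed by a direct edge.
Antisymmetric: yes — no distinct pair is related both ways.
So S is a partial order.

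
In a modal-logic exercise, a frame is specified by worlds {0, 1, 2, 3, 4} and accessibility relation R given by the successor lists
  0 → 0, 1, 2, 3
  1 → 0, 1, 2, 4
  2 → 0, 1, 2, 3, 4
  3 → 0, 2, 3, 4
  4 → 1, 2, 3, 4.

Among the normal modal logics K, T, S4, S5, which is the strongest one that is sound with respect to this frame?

Reflexive (axiom T): yes — every world is R-related to itself.
Transitive (axiom 4): no — 0 R 1 and 1 R 4, but not 0 R 4.
Euclidean (axiom 5): no — 0 R 1 and 0 R 3, but not 1 R 3.
So F validates K, T; S4 would additionally require R to be transitive. The strongest is T.

T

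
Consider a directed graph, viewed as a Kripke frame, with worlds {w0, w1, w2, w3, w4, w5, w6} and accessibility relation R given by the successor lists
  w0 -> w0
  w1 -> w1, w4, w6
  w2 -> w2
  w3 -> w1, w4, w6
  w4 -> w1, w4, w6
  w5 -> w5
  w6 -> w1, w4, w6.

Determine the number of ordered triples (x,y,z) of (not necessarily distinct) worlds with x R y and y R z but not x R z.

0

R is transitive; there are no such tuples.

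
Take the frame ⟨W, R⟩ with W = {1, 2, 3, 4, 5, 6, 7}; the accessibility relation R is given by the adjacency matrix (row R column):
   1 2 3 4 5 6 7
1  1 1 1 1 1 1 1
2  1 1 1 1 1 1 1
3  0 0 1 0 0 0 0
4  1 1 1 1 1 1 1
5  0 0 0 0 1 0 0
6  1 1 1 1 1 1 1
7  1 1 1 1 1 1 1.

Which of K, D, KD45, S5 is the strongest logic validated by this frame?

Serial (axiom D): yes — every world has a successor (e.g. 1 R 1).
Euclidean (axiom 5): no — 1 R 3 and 1 R 2, but not 3 R 2.
Transitive (axiom 4): yes — every two-step R-path is closed by a direct edge.
Reflexive (axiom T): yes — every world is R-related to itself.
So F validates K, D; KD45 would additionally require R to be Euclidean. The strongest is D.

D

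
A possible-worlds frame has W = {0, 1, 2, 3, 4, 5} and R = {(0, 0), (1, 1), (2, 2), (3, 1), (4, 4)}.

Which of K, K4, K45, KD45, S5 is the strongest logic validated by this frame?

Transitive (axiom 4): yes — every two-step R-path is closed by a direct edge.
Euclidean (axiom 5): yes — any two successors of a common world are R-related.
Serial (axiom D): no — 5 has no R-successor.
Reflexive (axiom T): no — 3 is not related to itself.
So F validates K, K4, K45; KD45 would additionally require R to be serial. The strongest is K45.

K45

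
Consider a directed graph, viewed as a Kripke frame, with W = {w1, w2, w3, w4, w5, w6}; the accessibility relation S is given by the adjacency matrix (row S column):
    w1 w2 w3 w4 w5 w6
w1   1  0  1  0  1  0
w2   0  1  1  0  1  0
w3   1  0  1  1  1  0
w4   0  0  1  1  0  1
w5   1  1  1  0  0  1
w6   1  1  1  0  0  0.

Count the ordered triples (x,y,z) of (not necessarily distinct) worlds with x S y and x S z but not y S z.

21

Enumerating: (w1,w5,w5), (w2,w3,w2), (w2,w5,w5), (w3,w1,w4), (w3,w4,w1), (w3,w4,w5), (w3,w5,w4), (w3,w5,w5), (w4,w3,w6), (w4,w6,w4), (w4,w6,w6), (w5,w1,w2), … and 9 more.
Total: 21.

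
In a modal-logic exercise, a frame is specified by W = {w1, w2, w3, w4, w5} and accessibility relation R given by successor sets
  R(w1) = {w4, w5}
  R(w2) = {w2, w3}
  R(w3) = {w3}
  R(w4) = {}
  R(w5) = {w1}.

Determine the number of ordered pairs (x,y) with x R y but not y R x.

Enumerating: (w1,w4), (w2,w3).

2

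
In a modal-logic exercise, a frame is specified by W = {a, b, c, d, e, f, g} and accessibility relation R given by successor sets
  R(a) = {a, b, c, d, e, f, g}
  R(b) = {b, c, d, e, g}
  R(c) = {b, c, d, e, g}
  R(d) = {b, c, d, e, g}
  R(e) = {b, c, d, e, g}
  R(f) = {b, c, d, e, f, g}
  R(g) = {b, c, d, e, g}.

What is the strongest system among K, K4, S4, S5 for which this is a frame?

Transitive (axiom 4): yes — every two-step R-path is closed by a direct edge.
Reflexive (axiom T): yes — every world is R-related to itself.
Euclidean (axiom 5): no — a R b and a R f, but not b R f.
So F validates K, K4, S4; S5 would additionally require R to be Euclidean. The strongest is S4.

S4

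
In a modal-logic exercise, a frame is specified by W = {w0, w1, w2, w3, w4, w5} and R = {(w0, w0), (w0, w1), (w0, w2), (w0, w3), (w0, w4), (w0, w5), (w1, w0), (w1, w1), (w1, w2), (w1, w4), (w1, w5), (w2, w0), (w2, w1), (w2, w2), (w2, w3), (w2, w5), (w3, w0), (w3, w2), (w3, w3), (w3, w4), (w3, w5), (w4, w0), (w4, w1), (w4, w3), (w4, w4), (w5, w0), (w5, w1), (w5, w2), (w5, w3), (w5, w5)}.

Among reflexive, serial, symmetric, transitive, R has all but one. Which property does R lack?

transitive

Reflexive: yes — every world is R-related to itself.
Serial: yes — every world has a successor (e.g. w0 R w0).
Symmetric: yes — every pair in R has its reverse in R.
Transitive: no — w1 R w0 and w0 R w3, but not w1 R w3.
Only transitive fails.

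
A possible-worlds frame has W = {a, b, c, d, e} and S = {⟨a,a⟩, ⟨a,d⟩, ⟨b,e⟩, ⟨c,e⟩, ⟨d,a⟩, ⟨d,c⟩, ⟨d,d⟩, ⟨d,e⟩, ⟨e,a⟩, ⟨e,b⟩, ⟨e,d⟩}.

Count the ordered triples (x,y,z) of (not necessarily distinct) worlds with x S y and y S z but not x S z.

12

Enumerating: (a,d,c), (a,d,e), (b,e,a), (b,e,b), (b,e,d), (c,e,a), (c,e,b), (c,e,d), (d,e,b), (e,b,e), (e,d,c), (e,d,e).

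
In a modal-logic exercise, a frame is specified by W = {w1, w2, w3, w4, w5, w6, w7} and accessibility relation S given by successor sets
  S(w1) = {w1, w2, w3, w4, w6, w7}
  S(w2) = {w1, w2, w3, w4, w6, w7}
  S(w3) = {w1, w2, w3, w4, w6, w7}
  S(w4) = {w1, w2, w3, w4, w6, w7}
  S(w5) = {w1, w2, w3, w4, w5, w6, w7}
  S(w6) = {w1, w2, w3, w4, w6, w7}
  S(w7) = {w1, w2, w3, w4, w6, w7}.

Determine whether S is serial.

Serial: yes — every world has a successor (e.g. w1 S w1).

Yes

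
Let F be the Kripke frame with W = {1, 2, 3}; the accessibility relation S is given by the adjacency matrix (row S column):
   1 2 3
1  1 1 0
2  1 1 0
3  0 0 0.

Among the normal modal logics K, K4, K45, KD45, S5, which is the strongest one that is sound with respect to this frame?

Transitive (axiom 4): yes — every two-step S-path is closed by a direct edge.
Euclidean (axiom 5): yes — any two successors of a common world are S-related.
Serial (axiom D): no — 3 has no S-successor.
Reflexive (axiom T): no — 3 is not related to itself.
So F validates K, K4, K45; KD45 would additionally require S to be serial. The strongest is K45.

K45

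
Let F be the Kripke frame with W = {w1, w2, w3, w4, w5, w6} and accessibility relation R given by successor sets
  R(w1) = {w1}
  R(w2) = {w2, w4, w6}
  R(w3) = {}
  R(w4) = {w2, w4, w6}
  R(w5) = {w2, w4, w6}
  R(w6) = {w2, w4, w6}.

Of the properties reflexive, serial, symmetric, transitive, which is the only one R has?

Reflexive: no — w3 is not related to itself.
Serial: no — w3 has no R-successor.
Symmetric: no — w5 R w2 but not w2 R w5.
Transitive: yes — every two-step R-path is closed by a direct edge.
Only transitive holds.

transitive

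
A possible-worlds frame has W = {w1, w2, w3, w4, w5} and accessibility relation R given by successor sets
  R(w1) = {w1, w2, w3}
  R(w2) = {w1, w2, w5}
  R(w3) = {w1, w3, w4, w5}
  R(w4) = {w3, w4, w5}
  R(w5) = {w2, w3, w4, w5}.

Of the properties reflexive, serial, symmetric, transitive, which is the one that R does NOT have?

transitive

Reflexive: yes — every world is R-related to itself.
Serial: yes — every world has a successor (e.g. w1 R w1).
Symmetric: yes — every pair in R has its reverse in R.
Transitive: no — w1 R w2 and w2 R w5, but not w1 R w5.
Only transitive fails.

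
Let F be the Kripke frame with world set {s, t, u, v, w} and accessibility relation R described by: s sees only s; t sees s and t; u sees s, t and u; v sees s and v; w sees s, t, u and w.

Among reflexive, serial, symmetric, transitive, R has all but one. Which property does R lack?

symmetric

Reflexive: yes — every world is R-related to itself.
Serial: yes — every world has a successor (e.g. s R s).
Symmetric: no — t R s but not s R t.
Transitive: yes — every two-step R-path is closed by a direct edge.
Only symmetric fails.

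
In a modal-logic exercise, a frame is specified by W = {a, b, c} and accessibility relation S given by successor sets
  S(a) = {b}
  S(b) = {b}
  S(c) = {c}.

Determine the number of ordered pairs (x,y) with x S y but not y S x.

1

Enumerating: (a,b).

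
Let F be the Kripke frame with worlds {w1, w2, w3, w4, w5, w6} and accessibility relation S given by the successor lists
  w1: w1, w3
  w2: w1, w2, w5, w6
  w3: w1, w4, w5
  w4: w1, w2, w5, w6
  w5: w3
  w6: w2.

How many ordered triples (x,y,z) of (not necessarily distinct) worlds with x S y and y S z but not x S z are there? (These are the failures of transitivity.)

16

Enumerating: (w1,w3,w4), (w1,w3,w5), (w2,w1,w3), (w2,w5,w3), (w3,w1,w3), (w3,w4,w2), (w3,w4,w6), (w3,w5,w3), (w4,w1,w3), (w4,w5,w3), (w5,w3,w1), (w5,w3,w4), (w5,w3,w5), (w6,w2,w1), (w6,w2,w5), (w6,w2,w6).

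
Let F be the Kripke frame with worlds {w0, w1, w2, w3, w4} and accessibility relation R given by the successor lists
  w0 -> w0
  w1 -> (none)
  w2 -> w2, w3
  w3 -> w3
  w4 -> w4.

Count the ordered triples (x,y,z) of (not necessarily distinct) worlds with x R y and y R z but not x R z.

R is transitive; there are no such tuples.

0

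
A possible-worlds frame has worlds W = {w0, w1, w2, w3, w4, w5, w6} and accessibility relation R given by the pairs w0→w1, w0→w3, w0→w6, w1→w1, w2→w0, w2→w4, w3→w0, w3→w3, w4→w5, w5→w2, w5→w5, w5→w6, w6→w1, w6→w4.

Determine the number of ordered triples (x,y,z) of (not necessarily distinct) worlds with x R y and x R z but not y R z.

20

Enumerating: (w0,w1,w3), (w0,w1,w6), (w0,w3,w1), (w0,w3,w6), (w0,w6,w3), (w0,w6,w6), (w2,w0,w0), (w2,w0,w4), (w2,w4,w0), (w2,w4,w4), (w3,w0,w0), (w5,w2,w2), … and 8 more.
Total: 20.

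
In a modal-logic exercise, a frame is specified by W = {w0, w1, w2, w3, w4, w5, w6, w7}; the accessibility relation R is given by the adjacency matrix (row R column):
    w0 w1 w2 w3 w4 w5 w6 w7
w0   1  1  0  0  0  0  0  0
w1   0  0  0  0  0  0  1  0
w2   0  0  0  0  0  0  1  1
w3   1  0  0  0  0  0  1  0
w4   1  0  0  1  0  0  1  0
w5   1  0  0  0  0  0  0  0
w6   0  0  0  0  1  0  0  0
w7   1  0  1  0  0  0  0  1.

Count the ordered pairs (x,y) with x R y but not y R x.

9

Enumerating: (w0,w1), (w1,w6), (w2,w6), (w3,w0), (w3,w6), (w4,w0), (w4,w3), (w5,w0), (w7,w0).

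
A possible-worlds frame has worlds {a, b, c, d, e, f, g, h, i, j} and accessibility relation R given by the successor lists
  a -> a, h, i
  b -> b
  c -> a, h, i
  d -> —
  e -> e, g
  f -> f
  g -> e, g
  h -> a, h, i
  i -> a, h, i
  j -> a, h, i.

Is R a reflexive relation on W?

Reflexive: no — c is not related to itself.

No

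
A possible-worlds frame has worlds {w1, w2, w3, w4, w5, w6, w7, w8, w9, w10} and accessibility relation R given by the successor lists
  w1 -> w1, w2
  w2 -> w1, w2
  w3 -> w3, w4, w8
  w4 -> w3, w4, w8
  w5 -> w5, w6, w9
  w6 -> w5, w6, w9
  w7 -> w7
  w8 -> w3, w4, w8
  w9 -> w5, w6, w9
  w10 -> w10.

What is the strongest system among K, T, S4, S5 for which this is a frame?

S5

Reflexive (axiom T): yes — every world is R-related to itself.
Transitive (axiom 4): yes — every two-step R-path is closed by a direct edge.
Euclidean (axiom 5): yes — any two successors of a common world are R-related.
So F validates K, T, S4, S5. The strongest is S5.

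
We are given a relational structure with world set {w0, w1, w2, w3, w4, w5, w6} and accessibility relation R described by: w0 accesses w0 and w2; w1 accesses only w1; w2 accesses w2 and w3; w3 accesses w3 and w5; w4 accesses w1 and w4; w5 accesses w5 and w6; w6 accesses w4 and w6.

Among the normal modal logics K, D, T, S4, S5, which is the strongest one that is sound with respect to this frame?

T

Serial (axiom D): yes — every world has a successor (e.g. w0 R w0).
Reflexive (axiom T): yes — every world is R-related to itself.
Transitive (axiom 4): no — w0 R w2 and w2 R w3, but not w0 R w3.
Euclidean (axiom 5): no — w0 R w2 and w0 R w0, but not w2 R w0.
So F validates K, D, T; S4 would additionally require R to be transitive. The strongest is T.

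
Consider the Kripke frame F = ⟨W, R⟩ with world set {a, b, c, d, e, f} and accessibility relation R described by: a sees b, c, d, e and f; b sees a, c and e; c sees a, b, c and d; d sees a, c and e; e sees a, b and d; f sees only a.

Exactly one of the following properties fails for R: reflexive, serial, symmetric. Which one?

reflexive

Reflexive: no — a is not related to itself.
Serial: yes — every world has a successor (e.g. a R b).
Symmetric: yes — every pair in R has its reverse in R.
Only reflexive fails.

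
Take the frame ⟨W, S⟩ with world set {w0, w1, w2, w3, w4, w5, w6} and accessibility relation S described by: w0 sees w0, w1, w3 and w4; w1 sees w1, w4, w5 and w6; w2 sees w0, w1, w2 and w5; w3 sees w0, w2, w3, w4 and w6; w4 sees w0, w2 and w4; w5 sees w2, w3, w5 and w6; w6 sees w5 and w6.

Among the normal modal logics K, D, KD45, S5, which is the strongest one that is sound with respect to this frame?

Serial (axiom D): yes — every world has a successor (e.g. w0 S w0).
Euclidean (axiom 5): no — w0 S w1 and w0 S w3, but not w1 S w3.
Transitive (axiom 4): no — w0 S w1 and w1 S w5, but not w0 S w5.
Reflexive (axiom T): yes — every world is S-related to itself.
So F validates K, D; KD45 would additionally require S to be Euclidean and transitive. The strongest is D.

D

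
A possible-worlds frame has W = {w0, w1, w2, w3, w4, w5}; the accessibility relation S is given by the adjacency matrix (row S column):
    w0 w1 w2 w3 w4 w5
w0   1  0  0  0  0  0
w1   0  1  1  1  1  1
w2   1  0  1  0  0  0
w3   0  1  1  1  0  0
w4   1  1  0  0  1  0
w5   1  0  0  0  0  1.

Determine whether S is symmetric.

Symmetric: no — w1 S w2 but not w2 S w1.

No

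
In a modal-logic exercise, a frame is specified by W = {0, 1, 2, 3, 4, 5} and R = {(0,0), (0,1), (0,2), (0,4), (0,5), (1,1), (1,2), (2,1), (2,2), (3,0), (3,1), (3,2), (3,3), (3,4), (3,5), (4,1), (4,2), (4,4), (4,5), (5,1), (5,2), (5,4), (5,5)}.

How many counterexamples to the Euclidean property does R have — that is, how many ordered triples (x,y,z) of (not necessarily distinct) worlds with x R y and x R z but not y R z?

Enumerating: (0,1,0), (0,1,4), (0,1,5), (0,2,0), (0,2,4), (0,2,5), (0,4,0), (0,5,0), (3,0,3), (3,1,0), (3,1,3), (3,1,4), … and 17 more.
Total: 29.

29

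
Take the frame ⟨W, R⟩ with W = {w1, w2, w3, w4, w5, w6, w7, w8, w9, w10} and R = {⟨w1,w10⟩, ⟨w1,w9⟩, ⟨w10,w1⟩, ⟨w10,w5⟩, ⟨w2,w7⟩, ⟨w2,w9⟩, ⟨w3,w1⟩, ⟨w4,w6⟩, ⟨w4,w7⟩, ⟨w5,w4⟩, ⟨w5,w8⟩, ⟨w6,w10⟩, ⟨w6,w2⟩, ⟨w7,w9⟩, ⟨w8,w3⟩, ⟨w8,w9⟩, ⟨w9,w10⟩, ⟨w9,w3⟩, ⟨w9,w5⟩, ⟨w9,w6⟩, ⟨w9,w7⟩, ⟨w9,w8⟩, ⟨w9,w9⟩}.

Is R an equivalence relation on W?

Reflexive: no — w1 is not related to itself.
Symmetric: no — w1 R w9 but not w9 R w1.
Transitive: no — w1 R w10 and w10 R w5, but not w1 R w5.
So R is not an equivalence relation.

No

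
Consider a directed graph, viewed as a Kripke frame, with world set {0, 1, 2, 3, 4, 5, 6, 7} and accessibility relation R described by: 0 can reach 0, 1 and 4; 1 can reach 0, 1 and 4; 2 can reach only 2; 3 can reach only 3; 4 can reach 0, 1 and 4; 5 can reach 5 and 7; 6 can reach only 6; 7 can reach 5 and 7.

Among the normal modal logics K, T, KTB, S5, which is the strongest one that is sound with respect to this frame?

S5

Reflexive (axiom T): yes — every world is R-related to itself.
Symmetric (axiom B): yes — every pair in R has its reverse in R.
Euclidean (axiom 5): yes — any two successors of a common world are R-related.
So F validates K, T, KTB, S5. The strongest is S5.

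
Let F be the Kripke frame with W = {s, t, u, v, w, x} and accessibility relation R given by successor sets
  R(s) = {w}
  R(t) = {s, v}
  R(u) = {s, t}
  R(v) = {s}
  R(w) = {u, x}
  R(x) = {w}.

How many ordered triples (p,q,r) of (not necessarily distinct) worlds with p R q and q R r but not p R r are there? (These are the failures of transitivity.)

Enumerating: (s,w,u), (s,w,x), (t,s,w), (u,s,w), (u,t,v), (v,s,w), (w,u,s), (w,u,t), (w,x,w), (x,w,u), (x,w,x).

11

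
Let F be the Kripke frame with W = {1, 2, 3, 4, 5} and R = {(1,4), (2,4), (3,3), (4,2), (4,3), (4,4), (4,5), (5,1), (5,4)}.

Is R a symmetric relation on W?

No

Symmetric: no — 1 R 4 but not 4 R 1.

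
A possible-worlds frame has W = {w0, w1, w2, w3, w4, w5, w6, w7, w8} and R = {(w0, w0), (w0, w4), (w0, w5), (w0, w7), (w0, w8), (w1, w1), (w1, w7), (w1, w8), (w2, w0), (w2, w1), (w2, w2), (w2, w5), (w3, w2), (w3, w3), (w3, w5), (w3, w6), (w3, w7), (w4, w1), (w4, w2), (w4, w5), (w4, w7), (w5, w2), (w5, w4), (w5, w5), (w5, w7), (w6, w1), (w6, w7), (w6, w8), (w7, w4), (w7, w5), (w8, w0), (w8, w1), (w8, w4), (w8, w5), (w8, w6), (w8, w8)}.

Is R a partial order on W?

Reflexive: no — w4 is not related to itself.
Transitive: no — w0 R w4 and w4 R w1, but not w0 R w1.
Antisymmetric: no — w0 R w8 and w8 R w0 with w0 ≠ w8.
So R is not a partial order.

No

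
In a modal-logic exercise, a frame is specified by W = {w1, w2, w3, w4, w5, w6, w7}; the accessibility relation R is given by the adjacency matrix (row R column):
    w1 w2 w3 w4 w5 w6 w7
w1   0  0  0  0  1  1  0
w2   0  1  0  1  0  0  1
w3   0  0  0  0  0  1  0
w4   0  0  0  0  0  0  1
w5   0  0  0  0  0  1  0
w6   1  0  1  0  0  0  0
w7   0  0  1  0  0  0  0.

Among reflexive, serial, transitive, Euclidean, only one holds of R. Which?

serial

Reflexive: no — w1 is not related to itself.
Serial: yes — every world has a successor (e.g. w1 R w5).
Transitive: no — w1 R w6 and w6 R w3, but not w1 R w3.
Euclidean: no — w1 R w6 and w1 R w5, but not w6 R w5.
Only serial holds.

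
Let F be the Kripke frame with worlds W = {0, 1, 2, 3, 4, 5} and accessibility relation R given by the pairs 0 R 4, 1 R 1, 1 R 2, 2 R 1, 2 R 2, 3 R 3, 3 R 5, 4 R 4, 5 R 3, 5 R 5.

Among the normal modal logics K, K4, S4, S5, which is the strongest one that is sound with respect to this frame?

K4

Transitive (axiom 4): yes — every two-step R-path is closed by a direct edge.
Reflexive (axiom T): no — 0 is not related to itself.
Euclidean (axiom 5): yes — any two successors of a common world are R-related.
So F validates K, K4; S4 would additionally require R to be reflexive. The strongest is K4.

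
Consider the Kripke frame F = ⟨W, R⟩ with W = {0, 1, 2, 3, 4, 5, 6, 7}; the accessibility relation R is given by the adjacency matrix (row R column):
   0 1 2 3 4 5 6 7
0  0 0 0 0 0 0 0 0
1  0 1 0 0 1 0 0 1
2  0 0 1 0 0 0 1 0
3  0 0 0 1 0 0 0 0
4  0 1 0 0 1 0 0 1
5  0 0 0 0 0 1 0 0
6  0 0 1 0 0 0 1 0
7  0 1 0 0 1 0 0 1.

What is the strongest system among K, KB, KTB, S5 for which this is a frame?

KB

Symmetric (axiom B): yes — every pair in R has its reverse in R.
Reflexive (axiom T): no — 0 is not related to itself.
Euclidean (axiom 5): yes — any two successors of a common world are R-related.
So F validates K, KB; KTB would additionally require R to be reflexive. The strongest is KB.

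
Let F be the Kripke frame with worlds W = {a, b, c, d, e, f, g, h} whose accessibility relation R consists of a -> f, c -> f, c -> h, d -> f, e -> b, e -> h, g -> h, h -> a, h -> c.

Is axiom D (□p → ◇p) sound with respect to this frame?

The schema D characterises exactly the serial frames.
Serial: no — b has no R-successor.

No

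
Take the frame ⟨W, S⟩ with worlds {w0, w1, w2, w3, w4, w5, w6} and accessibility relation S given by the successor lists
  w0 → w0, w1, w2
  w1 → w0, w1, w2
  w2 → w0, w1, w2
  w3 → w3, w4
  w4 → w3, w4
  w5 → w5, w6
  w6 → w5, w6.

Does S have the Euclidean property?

Yes

Euclidean: yes — any two successors of a common world are S-related.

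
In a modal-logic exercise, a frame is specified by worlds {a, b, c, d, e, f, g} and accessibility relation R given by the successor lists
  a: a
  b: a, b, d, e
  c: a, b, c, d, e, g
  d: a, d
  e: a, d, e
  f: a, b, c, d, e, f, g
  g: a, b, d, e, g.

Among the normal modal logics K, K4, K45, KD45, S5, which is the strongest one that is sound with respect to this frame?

K4

Transitive (axiom 4): yes — every two-step R-path is closed by a direct edge.
Euclidean (axiom 5): no — b R a and b R d, but not a R d.
Serial (axiom D): yes — every world has a successor (e.g. a R a).
Reflexive (axiom T): yes — every world is R-related to itself.
So F validates K, K4; K45 would additionally require R to be Euclidean. The strongest is K4.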